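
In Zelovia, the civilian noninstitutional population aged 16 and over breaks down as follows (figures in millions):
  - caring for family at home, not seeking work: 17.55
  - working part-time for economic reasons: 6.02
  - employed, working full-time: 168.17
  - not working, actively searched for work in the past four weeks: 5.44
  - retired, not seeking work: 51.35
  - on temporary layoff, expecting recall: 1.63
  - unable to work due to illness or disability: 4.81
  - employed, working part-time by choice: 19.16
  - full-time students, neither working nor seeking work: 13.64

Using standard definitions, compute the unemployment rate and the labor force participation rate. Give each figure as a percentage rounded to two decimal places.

Employed = 6.02 + 168.17 + 19.16 = 193.35 million (anyone who worked, including part-time for economic reasons, counts as employed).
Unemployed = 5.44 + 1.63 = 7.07 million (jobless and actively searching, or on temporary layoff).
Labor force = 193.35 + 7.07 = 200.42 million.
Not in labor force = 17.55 + 51.35 + 4.81 + 13.64 = 87.35 million (those not working and not actively searching are outside the labor force).
Civilian working-age population = 200.42 + 87.35 = 287.77 million.
Unemployment rate = 7.07 / 200.42 = 3.53%.
Labor force participation rate = 200.42 / 287.77 = 69.65%.

Unemployment rate ≈ 3.53%; labor force participation rate ≈ 69.65%.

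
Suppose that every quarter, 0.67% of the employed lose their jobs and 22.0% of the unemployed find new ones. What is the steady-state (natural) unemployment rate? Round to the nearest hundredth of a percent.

At steady state the flows balance: s·E = f·U, so U/(E+U) = s/(s+f).
u* = 0.67 / (0.67 + 22.0) = 0.67 / 22.67 = 2.96%.

Steady-state unemployment rate ≈ 2.96%.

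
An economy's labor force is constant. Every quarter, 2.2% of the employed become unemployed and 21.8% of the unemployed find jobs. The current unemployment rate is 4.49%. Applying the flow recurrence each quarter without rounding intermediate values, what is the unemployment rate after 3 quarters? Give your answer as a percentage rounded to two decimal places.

With a fixed labor force, u_{t+1} = u_t + s·(1−u_t) − f·u_t = u_t·(1−s−f) + s.
Here 1−s−f = 0.760 and s = 0.022.
u_1 = 0.044900 × 0.760 + 0.022 = 0.056124.
u_2 = 0.056124 × 0.760 + 0.022 = 0.064654.
u_3 = 0.064654 × 0.760 + 0.022 = 0.071137.

Unemployment rate after three quarters ≈ 7.11%.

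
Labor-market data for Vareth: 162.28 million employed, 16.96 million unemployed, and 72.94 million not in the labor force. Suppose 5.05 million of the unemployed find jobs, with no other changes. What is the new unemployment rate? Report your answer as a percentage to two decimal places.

New unemployment rate ≈ 6.64%.

Initially, labor force = 162.28 + 16.96 = 179.24 million, so u = 16.96/179.24 = 9.46%.
After the change, unemployed falls and employed rises by 5.05; labor force unchanged → E = 167.33, U = 11.91, labor force = 179.24 million.
New unemployment rate = 11.91 / 179.24 = 6.64%.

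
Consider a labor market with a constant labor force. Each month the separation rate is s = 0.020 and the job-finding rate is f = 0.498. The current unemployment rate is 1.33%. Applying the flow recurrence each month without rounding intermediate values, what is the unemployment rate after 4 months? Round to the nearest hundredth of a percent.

With a fixed labor force, u_{t+1} = u_t + s·(1−u_t) − f·u_t = u_t·(1−s−f) + s.
Here 1−s−f = 0.482 and s = 0.020.
u_1 = 0.013300 × 0.482 + 0.020 = 0.026411.
u_2 = 0.026411 × 0.482 + 0.020 = 0.032730.
u_3 = 0.032730 × 0.482 + 0.020 = 0.035776.
u_4 = 0.035776 × 0.482 + 0.020 = 0.037244.

Unemployment rate after four months ≈ 3.72%.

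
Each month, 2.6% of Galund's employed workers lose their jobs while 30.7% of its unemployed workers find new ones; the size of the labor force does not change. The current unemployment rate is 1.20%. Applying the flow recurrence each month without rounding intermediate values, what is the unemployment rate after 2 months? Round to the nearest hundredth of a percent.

With a fixed labor force, u_{t+1} = u_t + s·(1−u_t) − f·u_t = u_t·(1−s−f) + s.
Here 1−s−f = 0.667 and s = 0.026.
u_1 = 0.012000 × 0.667 + 0.026 = 0.034004.
u_2 = 0.034004 × 0.667 + 0.026 = 0.048681.

Unemployment rate after two months ≈ 4.87%.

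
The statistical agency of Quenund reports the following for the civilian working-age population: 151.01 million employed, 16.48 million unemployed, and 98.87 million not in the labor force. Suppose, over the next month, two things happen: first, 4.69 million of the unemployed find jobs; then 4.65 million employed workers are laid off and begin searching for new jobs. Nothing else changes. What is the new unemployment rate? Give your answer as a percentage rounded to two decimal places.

New unemployment rate ≈ 9.82%.

Initially, labor force = 151.01 + 16.48 = 167.49 million, so u = 16.48/167.49 = 9.84%.
After the first change, unemployed falls and employed rises by 4.69; labor force unchanged → E = 155.70, U = 11.79, labor force = 167.49 million.
After the second change, employed falls and unemployed rises by 4.65; labor force unchanged → E = 151.05, U = 16.44, labor force = 167.49 million.
New unemployment rate = 16.44 / 167.49 = 9.82%.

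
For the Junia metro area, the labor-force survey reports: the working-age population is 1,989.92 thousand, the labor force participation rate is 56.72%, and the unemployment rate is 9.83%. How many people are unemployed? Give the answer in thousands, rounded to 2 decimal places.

Labor force = 0.5672 × 1,989.92 = 1,128.68 thousand.
Unemployed = 0.0983 × 1,128.68 ≈ 110.95 thousand.

About 110.95 thousand are unemployed.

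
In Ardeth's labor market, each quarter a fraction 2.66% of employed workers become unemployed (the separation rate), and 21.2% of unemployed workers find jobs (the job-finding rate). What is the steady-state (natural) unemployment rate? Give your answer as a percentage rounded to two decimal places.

Steady-state unemployment rate ≈ 11.15%.

At steady state the flows balance: s·E = f·U, so U/(E+U) = s/(s+f).
u* = 2.66 / (2.66 + 21.2) = 2.66 / 23.86 = 11.15%.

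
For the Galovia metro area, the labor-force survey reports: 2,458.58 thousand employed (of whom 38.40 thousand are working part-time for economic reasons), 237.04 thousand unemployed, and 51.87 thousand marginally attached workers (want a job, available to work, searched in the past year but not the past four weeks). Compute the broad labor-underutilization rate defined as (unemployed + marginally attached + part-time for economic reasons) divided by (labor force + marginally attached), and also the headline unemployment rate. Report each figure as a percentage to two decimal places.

Broad underutilization rate ≈ 11.91%; headline unemployment rate ≈ 8.79%.

Labor force = 2,458.58 + 237.04 = 2,695.62 thousand.
Numerator = 237.04 + 51.87 + 38.40 = 327.31 thousand.
Denominator = 2,695.62 + 51.87 = 2,747.49 thousand.
Broad rate = 327.31 / 2,747.49 = 11.91%.
Headline unemployment rate = 237.04 / 2,695.62 = 8.79%.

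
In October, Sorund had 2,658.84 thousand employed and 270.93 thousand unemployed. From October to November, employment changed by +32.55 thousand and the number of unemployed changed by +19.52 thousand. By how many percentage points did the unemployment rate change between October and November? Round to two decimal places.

October: labor force = 2,658.84 + 270.93 = 2,929.77; u = 270.93/2,929.77 = 9.25%.
November: labor force = 2,691.39 + 290.45 = 2,981.84; u = 290.45/2,981.84 = 9.74%.
Change = 9.74% − 9.25% = +0.49 pp.

The unemployment rate changed by +0.49 percentage points.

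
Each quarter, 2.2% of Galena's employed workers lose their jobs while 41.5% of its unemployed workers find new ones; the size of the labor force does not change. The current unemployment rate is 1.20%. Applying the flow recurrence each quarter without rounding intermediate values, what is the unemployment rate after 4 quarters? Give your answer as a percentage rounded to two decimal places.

Unemployment rate after four quarters ≈ 4.65%.

With a fixed labor force, u_{t+1} = u_t + s·(1−u_t) − f·u_t = u_t·(1−s−f) + s.
Here 1−s−f = 0.563 and s = 0.022.
u_1 = 0.012000 × 0.563 + 0.022 = 0.028756.
u_2 = 0.028756 × 0.563 + 0.022 = 0.038190.
u_3 = 0.038190 × 0.563 + 0.022 = 0.043501.
u_4 = 0.043501 × 0.563 + 0.022 = 0.046491.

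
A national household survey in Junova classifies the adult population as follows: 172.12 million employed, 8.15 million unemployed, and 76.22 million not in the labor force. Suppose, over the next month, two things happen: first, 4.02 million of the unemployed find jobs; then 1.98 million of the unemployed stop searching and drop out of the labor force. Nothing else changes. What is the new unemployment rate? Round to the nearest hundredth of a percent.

Initially, labor force = 172.12 + 8.15 = 180.27 million, so u = 8.15/180.27 = 4.52%.
After the first change, unemployed falls and employed rises by 4.02; labor force unchanged → E = 176.14, U = 4.13, labor force = 180.27 million.
After the second change, unemployed and labor force both fall by 1.98 → E = 176.14, U = 2.15, labor force = 178.29 million.
New unemployment rate = 2.15 / 178.29 = 1.21%.

New unemployment rate ≈ 1.21%.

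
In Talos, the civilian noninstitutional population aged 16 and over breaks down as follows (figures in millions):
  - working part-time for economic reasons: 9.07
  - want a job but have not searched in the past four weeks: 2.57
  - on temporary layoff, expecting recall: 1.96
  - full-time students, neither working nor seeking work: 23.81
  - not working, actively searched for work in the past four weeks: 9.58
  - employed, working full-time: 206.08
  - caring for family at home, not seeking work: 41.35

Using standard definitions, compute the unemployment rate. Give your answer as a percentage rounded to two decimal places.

Employed = 9.07 + 206.08 = 215.15 million (anyone who worked, including part-time for economic reasons, counts as employed).
Unemployed = 1.96 + 9.58 = 11.54 million (jobless and actively searching, or on temporary layoff).
Labor force = 215.15 + 11.54 = 226.69 million.
Unemployment rate = 11.54 / 226.69 = 5.09%.

Unemployment rate ≈ 5.09%.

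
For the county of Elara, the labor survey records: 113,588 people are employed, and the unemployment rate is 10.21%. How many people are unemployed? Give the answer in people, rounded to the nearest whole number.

Let U be the number unemployed. The labor force is E + U, and U/(E+U) = 0.1021.
So U = 0.1021 × 113,588 / (1 − 0.1021) = 11597.33 / 0.8979 ≈ 12,916.

About 12,916 are unemployed.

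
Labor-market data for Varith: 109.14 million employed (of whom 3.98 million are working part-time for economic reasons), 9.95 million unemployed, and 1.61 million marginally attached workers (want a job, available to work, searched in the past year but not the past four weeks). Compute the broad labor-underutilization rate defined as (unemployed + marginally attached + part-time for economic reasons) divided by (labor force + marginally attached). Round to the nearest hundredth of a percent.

Broad underutilization rate ≈ 12.87%.

Labor force = 109.14 + 9.95 = 119.09 million.
Numerator = 9.95 + 1.61 + 3.98 = 15.54 million.
Denominator = 119.09 + 1.61 = 120.70 million.
Broad rate = 15.54 / 120.70 = 12.87%.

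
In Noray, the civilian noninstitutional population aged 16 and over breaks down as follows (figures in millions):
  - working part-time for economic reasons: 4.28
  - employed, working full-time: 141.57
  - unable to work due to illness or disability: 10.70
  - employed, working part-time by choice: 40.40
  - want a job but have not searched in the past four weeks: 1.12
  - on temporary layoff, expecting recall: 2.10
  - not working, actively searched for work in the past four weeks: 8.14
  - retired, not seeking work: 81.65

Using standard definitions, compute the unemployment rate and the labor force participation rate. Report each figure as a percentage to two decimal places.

Unemployment rate ≈ 5.21%; labor force participation rate ≈ 67.76%.

Employed = 4.28 + 141.57 + 40.40 = 186.25 million (anyone who worked, including part-time for economic reasons, counts as employed).
Unemployed = 2.10 + 8.14 = 10.24 million (jobless and actively searching, or on temporary layoff).
Labor force = 186.25 + 10.24 = 196.49 million.
Not in labor force = 10.70 + 1.12 + 81.65 = 93.47 million (those not working and not actively searching are outside the labor force — including those who want a job but have given up searching).
Civilian working-age population = 196.49 + 93.47 = 289.96 million.
Unemployment rate = 10.24 / 196.49 = 5.21%.
Labor force participation rate = 196.49 / 289.96 = 67.76%.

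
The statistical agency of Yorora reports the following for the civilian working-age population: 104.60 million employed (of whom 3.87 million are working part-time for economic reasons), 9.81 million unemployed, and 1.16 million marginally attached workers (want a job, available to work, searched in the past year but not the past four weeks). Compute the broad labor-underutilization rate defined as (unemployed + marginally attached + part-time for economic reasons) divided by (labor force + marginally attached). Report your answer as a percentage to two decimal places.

Broad underutilization rate ≈ 12.84%.

Labor force = 104.60 + 9.81 = 114.41 million.
Numerator = 9.81 + 1.16 + 3.87 = 14.84 million.
Denominator = 114.41 + 1.16 = 115.57 million.
Broad rate = 14.84 / 115.57 = 12.84%.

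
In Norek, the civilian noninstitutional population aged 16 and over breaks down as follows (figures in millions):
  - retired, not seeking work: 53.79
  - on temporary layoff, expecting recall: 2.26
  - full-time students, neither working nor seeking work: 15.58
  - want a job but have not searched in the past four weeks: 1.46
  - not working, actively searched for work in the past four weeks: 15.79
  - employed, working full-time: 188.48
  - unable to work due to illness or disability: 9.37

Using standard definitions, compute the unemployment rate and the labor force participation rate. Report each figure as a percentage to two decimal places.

Unemployment rate ≈ 8.74%; labor force participation rate ≈ 72.03%.

Employed = 188.48 million.
Unemployed = 2.26 + 15.79 = 18.05 million (jobless and actively searching, or on temporary layoff).
Labor force = 188.48 + 18.05 = 206.53 million.
Not in labor force = 53.79 + 15.58 + 1.46 + 9.37 = 80.20 million (those not working and not actively searching are outside the labor force — including those who want a job but have given up searching).
Civilian working-age population = 206.53 + 80.20 = 286.73 million.
Unemployment rate = 18.05 / 206.53 = 8.74%.
Labor force participation rate = 206.53 / 286.73 = 72.03%.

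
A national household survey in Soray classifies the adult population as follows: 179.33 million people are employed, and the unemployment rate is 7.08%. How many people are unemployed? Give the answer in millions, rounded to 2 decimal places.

About 13.66 million are unemployed.

Let U be the number unemployed. The labor force is E + U, and U/(E+U) = 0.0708.
So U = 0.0708 × 179.33 / (1 − 0.0708) = 12.6966 / 0.9292 ≈ 13.66 million.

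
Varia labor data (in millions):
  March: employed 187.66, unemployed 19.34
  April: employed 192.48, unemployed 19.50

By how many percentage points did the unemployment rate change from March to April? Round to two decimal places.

The unemployment rate changed by −0.14 percentage points.

March: labor force = 187.66 + 19.34 = 207.00; u = 19.34/207.00 = 9.34%.
April: labor force = 192.48 + 19.50 = 211.98; u = 19.50/211.98 = 9.20%.
Change = 9.20% − 9.34% = −0.14 pp.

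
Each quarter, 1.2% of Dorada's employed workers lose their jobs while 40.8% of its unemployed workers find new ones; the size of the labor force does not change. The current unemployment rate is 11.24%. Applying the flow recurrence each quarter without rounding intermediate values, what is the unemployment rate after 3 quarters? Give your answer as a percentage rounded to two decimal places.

With a fixed labor force, u_{t+1} = u_t + s·(1−u_t) − f·u_t = u_t·(1−s−f) + s.
Here 1−s−f = 0.580 and s = 0.012.
u_1 = 0.112400 × 0.580 + 0.012 = 0.077192.
u_2 = 0.077192 × 0.580 + 0.012 = 0.056771.
u_3 = 0.056771 × 0.580 + 0.012 = 0.044927.

Unemployment rate after three quarters ≈ 4.49%.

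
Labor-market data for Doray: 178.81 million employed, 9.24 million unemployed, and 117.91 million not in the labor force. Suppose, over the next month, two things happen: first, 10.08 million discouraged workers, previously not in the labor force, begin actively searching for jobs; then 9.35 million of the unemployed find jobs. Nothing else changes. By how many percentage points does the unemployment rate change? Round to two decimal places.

Initially, labor force = 178.81 + 9.24 = 188.05 million, so u = 9.24/188.05 = 4.91%.
After the first change, unemployed and labor force both rise by 10.08 → E = 178.81, U = 19.32, labor force = 198.13 million.
After the second change, unemployed falls and employed rises by 9.35; labor force unchanged → E = 188.16, U = 9.97, labor force = 198.13 million.
New unemployment rate = 9.97 / 198.13 = 5.03%.
Change = 5.03% − 4.91% = +0.12 percentage points.

The unemployment rate changes by +0.12 percentage points.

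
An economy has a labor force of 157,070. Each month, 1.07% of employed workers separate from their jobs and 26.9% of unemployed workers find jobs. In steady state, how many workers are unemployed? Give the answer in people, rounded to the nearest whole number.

About 6,009 are unemployed in steady state.

Steady-state unemployment rate u* = s/(s+f) = 1.07/(1.07+26.9) = 0.038255.
Unemployed = u* × labor force = 0.038255 × 157,070 ≈ 6,009.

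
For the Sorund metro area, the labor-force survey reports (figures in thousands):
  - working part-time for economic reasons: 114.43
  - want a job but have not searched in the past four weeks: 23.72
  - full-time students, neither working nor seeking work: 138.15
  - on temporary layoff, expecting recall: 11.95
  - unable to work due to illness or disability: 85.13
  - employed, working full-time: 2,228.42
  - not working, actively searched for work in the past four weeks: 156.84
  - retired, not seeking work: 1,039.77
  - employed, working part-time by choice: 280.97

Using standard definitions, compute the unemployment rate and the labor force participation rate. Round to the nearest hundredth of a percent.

Unemployment rate ≈ 6.04%; labor force participation rate ≈ 68.46%.

Employed = 114.43 + 2,228.42 + 280.97 = 2,623.82 thousand (anyone who worked, including part-time for economic reasons, counts as employed).
Unemployed = 11.95 + 156.84 = 168.79 thousand (jobless and actively searching, or on temporary layoff).
Labor force = 2,623.82 + 168.79 = 2,792.61 thousand.
Not in labor force = 23.72 + 138.15 + 85.13 + 1,039.77 = 1,286.77 thousand (those not working and not actively searching are outside the labor force — including those who want a job but have given up searching).
Civilian working-age population = 2,792.61 + 1,286.77 = 4,079.38 thousand.
Unemployment rate = 168.79 / 2,792.61 = 6.04%.
Labor force participation rate = 2,792.61 / 4,079.38 = 68.46%.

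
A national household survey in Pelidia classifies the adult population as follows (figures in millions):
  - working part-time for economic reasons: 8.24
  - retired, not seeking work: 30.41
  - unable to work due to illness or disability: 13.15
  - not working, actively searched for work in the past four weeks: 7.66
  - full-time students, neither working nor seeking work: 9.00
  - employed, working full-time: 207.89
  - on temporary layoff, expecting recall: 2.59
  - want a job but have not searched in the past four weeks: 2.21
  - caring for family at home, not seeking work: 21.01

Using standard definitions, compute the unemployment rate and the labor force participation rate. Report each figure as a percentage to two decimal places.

Employed = 8.24 + 207.89 = 216.13 million (anyone who worked, including part-time for economic reasons, counts as employed).
Unemployed = 7.66 + 2.59 = 10.25 million (jobless and actively searching, or on temporary layoff).
Labor force = 216.13 + 10.25 = 226.38 million.
Not in labor force = 30.41 + 13.15 + 9.00 + 2.21 + 21.01 = 75.78 million (those not working and not actively searching are outside the labor force — including those who want a job but have given up searching).
Civilian working-age population = 226.38 + 75.78 = 302.16 million.
Unemployment rate = 10.25 / 226.38 = 4.53%.
Labor force participation rate = 226.38 / 302.16 = 74.92%.

Unemployment rate ≈ 4.53%; labor force participation rate ≈ 74.92%.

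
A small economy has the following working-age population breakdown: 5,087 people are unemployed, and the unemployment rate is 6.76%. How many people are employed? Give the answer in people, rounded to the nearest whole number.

Labor force = U / u = 5,087 / 0.0676 ≈ 75,251.
Employed = labor force − unemployed = 75,251 − 5,087 = 70,164.

About 70,164 are employed.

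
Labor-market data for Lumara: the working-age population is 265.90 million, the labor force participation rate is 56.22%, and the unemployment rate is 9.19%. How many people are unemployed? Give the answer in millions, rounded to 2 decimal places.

Labor force = 0.5622 × 265.90 = 149.49 million.
Unemployed = 0.0919 × 149.49 ≈ 13.74 million.

About 13.74 million are unemployed.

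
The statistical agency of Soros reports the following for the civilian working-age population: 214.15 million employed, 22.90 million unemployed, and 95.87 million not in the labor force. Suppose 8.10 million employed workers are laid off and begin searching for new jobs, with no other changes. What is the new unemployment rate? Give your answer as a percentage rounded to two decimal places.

New unemployment rate ≈ 13.08%.

Initially, labor force = 214.15 + 22.90 = 237.05 million, so u = 22.90/237.05 = 9.66%.
After the change, employed falls and unemployed rises by 8.10; labor force unchanged → E = 206.05, U = 31.00, labor force = 237.05 million.
New unemployment rate = 31.00 / 237.05 = 13.08%.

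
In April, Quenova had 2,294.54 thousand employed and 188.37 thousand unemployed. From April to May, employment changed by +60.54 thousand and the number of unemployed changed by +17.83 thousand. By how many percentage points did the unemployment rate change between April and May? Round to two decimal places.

April: labor force = 2,294.54 + 188.37 = 2,482.91; u = 188.37/2,482.91 = 7.59%.
May: labor force = 2,355.08 + 206.20 = 2,561.28; u = 206.20/2,561.28 = 8.05%.
Change = 8.05% − 7.59% = +0.46 pp.

The unemployment rate changed by +0.46 percentage points.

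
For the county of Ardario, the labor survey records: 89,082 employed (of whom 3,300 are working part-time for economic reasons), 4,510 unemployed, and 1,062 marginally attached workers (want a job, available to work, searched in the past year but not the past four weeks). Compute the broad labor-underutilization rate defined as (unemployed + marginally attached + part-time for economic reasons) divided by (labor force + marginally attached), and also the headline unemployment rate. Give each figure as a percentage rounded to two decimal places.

Broad underutilization rate ≈ 9.37%; headline unemployment rate ≈ 4.82%.

Labor force = 89,082 + 4,510 = 93,592.
Numerator = 4,510 + 1,062 + 3,300 = 8,872.
Denominator = 93,592 + 1,062 = 94,654.
Broad rate = 8,872 / 94,654 = 9.37%.
Headline unemployment rate = 4,510 / 93,592 = 4.82%.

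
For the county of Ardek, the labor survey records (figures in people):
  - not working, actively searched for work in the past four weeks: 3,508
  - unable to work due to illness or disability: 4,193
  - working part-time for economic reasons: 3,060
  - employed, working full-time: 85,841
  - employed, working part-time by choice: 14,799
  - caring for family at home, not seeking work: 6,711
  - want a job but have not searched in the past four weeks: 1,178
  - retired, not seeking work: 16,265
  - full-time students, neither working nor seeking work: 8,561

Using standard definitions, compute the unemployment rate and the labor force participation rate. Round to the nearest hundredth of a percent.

Unemployment rate ≈ 3.27%; labor force participation rate ≈ 74.39%.

Employed = 3,060 + 85,841 + 14,799 = 103,700 (anyone who worked, including part-time for economic reasons, counts as employed).
Unemployed = 3,508.
Labor force = 103,700 + 3,508 = 107,208.
Not in labor force = 4,193 + 6,711 + 1,178 + 16,265 + 8,561 = 36,908 (those not working and not actively searching are outside the labor force — including those who want a job but have given up searching).
Civilian working-age population = 107,208 + 36,908 = 144,116.
Unemployment rate = 3,508 / 107,208 = 3.27%.
Labor force participation rate = 107,208 / 144,116 = 74.39%.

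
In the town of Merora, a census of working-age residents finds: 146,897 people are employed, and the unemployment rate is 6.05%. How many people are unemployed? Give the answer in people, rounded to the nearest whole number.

Let U be the number unemployed. The labor force is E + U, and U/(E+U) = 0.0605.
So U = 0.0605 × 146,897 / (1 − 0.0605) = 8887.27 / 0.9395 ≈ 9,460.

About 9,460 are unemployed.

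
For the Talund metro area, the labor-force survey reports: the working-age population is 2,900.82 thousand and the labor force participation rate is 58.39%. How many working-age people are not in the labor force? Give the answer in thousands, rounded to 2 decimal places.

About 1,207.03 thousand are not in the labor force.

Share not in the labor force = 1 − 0.5839 = 0.4161.
Not in labor force = 0.4161 × 2,900.82 ≈ 1,207.03 thousand.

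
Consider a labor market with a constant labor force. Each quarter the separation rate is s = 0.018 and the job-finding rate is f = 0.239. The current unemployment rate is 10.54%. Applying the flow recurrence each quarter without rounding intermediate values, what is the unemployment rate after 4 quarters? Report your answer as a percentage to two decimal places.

Unemployment rate after four quarters ≈ 8.08%.

With a fixed labor force, u_{t+1} = u_t + s·(1−u_t) − f·u_t = u_t·(1−s−f) + s.
Here 1−s−f = 0.743 and s = 0.018.
u_1 = 0.105400 × 0.743 + 0.018 = 0.096312.
u_2 = 0.096312 × 0.743 + 0.018 = 0.089560.
u_3 = 0.089560 × 0.743 + 0.018 = 0.084543.
u_4 = 0.084543 × 0.743 + 0.018 = 0.080815.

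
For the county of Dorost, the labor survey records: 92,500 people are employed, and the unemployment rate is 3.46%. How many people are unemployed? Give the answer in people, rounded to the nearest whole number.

Let U be the number unemployed. The labor force is E + U, and U/(E+U) = 0.0346.
So U = 0.0346 × 92,500 / (1 − 0.0346) = 3200.50 / 0.9654 ≈ 3,315.

About 3,315 are unemployed.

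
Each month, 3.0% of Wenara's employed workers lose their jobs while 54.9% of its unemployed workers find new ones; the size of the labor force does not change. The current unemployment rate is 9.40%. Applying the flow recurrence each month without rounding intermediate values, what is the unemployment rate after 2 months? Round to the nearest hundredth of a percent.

Unemployment rate after two months ≈ 5.93%.

With a fixed labor force, u_{t+1} = u_t + s·(1−u_t) − f·u_t = u_t·(1−s−f) + s.
Here 1−s−f = 0.421 and s = 0.030.
u_1 = 0.094000 × 0.421 + 0.030 = 0.069574.
u_2 = 0.069574 × 0.421 + 0.030 = 0.059291.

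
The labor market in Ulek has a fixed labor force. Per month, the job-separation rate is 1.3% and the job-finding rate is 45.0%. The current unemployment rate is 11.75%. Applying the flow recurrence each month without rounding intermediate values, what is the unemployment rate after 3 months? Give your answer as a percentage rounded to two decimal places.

Unemployment rate after three months ≈ 4.19%.

With a fixed labor force, u_{t+1} = u_t + s·(1−u_t) − f·u_t = u_t·(1−s−f) + s.
Here 1−s−f = 0.537 and s = 0.013.
u_1 = 0.117500 × 0.537 + 0.013 = 0.076097.
u_2 = 0.076097 × 0.537 + 0.013 = 0.053864.
u_3 = 0.053864 × 0.537 + 0.013 = 0.041925.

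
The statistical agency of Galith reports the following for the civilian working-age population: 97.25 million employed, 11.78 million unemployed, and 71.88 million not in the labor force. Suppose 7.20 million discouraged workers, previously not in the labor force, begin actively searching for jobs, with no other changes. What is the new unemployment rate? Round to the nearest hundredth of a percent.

New unemployment rate ≈ 16.33%.

Initially, labor force = 97.25 + 11.78 = 109.03 million, so u = 11.78/109.03 = 10.80%.
After the change, unemployed and labor force both rise by 7.20 → E = 97.25, U = 18.98, labor force = 116.23 million.
New unemployment rate = 18.98 / 116.23 = 16.33%.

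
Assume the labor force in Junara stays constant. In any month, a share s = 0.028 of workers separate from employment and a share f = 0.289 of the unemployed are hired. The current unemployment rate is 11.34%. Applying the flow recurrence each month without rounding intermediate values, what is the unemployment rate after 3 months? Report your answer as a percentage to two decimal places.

With a fixed labor force, u_{t+1} = u_t + s·(1−u_t) − f·u_t = u_t·(1−s−f) + s.
Here 1−s−f = 0.683 and s = 0.028.
u_1 = 0.113400 × 0.683 + 0.028 = 0.105452.
u_2 = 0.105452 × 0.683 + 0.028 = 0.100024.
u_3 = 0.100024 × 0.683 + 0.028 = 0.096316.

Unemployment rate after three months ≈ 9.63%.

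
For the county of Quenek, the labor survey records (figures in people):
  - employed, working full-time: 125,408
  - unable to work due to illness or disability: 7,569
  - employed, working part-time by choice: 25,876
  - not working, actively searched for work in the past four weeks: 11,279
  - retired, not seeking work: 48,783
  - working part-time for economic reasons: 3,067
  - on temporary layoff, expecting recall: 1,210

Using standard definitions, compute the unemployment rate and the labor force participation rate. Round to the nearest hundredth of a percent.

Employed = 125,408 + 25,876 + 3,067 = 154,351 (anyone who worked, including part-time for economic reasons, counts as employed).
Unemployed = 11,279 + 1,210 = 12,489 (jobless and actively searching, or on temporary layoff).
Labor force = 154,351 + 12,489 = 166,840.
Not in labor force = 7,569 + 48,783 = 56,352 (those not working and not actively searching are outside the labor force).
Civilian working-age population = 166,840 + 56,352 = 223,192.
Unemployment rate = 12,489 / 166,840 = 7.49%.
Labor force participation rate = 166,840 / 223,192 = 74.75%.

Unemployment rate ≈ 7.49%; labor force participation rate ≈ 74.75%.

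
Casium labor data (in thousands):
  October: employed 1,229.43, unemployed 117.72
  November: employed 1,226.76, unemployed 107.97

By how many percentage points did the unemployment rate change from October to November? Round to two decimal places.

The unemployment rate changed by −0.65 percentage points.

October: labor force = 1,229.43 + 117.72 = 1,347.15; u = 117.72/1,347.15 = 8.74%.
November: labor force = 1,226.76 + 107.97 = 1,334.73; u = 107.97/1,334.73 = 8.09%.
Change = 8.09% − 8.74% = −0.65 pp.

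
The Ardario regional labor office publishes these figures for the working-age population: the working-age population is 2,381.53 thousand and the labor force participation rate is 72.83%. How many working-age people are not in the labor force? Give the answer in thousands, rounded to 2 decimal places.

Share not in the labor force = 1 − 0.7283 = 0.2717.
Not in labor force = 0.2717 × 2,381.53 ≈ 647.06 thousand.

About 647.06 thousand are not in the labor force.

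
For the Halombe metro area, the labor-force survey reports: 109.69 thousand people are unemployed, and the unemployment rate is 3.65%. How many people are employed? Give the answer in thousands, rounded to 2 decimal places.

About 2,895.52 thousand are employed.

Labor force = U / u = 109.69 / 0.0365 ≈ 3,005.21 thousand.
Employed = labor force − unemployed = 3,005.21 − 109.69 = 2,895.52 thousand.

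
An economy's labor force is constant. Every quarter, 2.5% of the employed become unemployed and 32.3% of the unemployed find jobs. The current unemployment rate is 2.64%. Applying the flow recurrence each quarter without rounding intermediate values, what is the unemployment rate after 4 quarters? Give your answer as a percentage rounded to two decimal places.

With a fixed labor force, u_{t+1} = u_t + s·(1−u_t) − f·u_t = u_t·(1−s−f) + s.
Here 1−s−f = 0.652 and s = 0.025.
u_1 = 0.026400 × 0.652 + 0.025 = 0.042213.
u_2 = 0.042213 × 0.652 + 0.025 = 0.052523.
u_3 = 0.052523 × 0.652 + 0.025 = 0.059245.
u_4 = 0.059245 × 0.652 + 0.025 = 0.063628.

Unemployment rate after four quarters ≈ 6.36%.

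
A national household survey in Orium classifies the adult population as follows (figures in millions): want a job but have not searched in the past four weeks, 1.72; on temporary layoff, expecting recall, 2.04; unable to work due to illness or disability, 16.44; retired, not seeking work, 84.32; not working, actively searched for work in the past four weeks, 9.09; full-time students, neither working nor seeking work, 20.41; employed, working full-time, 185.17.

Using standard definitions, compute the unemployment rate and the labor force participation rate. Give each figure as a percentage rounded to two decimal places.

Employed = 185.17 million.
Unemployed = 2.04 + 9.09 = 11.13 million (jobless and actively searching, or on temporary layoff).
Labor force = 185.17 + 11.13 = 196.30 million.
Not in labor force = 1.72 + 16.44 + 84.32 + 20.41 = 122.89 million (those not working and not actively searching are outside the labor force — including those who want a job but have given up searching).
Civilian working-age population = 196.30 + 122.89 = 319.19 million.
Unemployment rate = 11.13 / 196.30 = 5.67%.
Labor force participation rate = 196.30 / 319.19 = 61.50%.

Unemployment rate ≈ 5.67%; labor force participation rate ≈ 61.50%.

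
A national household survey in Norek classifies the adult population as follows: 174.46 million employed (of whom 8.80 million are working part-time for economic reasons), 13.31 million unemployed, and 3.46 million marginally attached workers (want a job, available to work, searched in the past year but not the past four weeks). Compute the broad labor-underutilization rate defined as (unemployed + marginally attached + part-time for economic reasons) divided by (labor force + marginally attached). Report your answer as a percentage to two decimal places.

Broad underutilization rate ≈ 13.37%.

Labor force = 174.46 + 13.31 = 187.77 million.
Numerator = 13.31 + 3.46 + 8.80 = 25.57 million.
Denominator = 187.77 + 3.46 = 191.23 million.
Broad rate = 25.57 / 191.23 = 13.37%.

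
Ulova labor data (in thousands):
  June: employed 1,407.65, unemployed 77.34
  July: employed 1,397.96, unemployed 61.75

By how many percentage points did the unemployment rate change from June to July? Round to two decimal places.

June: labor force = 1,407.65 + 77.34 = 1,484.99; u = 77.34/1,484.99 = 5.21%.
July: labor force = 1,397.96 + 61.75 = 1,459.71; u = 61.75/1,459.71 = 4.23%.
Change = 4.23% − 5.21% = −0.98 pp.

The unemployment rate changed by −0.98 percentage points.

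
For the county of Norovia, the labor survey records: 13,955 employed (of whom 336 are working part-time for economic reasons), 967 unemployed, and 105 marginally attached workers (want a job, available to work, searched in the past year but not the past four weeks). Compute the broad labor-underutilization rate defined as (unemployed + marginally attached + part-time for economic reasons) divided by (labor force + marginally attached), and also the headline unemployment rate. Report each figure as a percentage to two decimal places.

Broad underutilization rate ≈ 9.37%; headline unemployment rate ≈ 6.48%.

Labor force = 13,955 + 967 = 14,922.
Numerator = 967 + 105 + 336 = 1,408.
Denominator = 14,922 + 105 = 15,027.
Broad rate = 1,408 / 15,027 = 9.37%.
Headline unemployment rate = 967 / 14,922 = 6.48%.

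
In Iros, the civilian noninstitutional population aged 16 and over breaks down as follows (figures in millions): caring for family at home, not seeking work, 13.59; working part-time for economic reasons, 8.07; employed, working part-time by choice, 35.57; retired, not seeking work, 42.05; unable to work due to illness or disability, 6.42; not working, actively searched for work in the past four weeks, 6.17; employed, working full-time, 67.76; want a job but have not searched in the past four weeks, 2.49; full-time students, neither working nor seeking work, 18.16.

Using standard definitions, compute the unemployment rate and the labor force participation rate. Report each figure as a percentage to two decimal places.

Unemployment rate ≈ 5.25%; labor force participation rate ≈ 58.70%.

Employed = 8.07 + 35.57 + 67.76 = 111.40 million (anyone who worked, including part-time for economic reasons, counts as employed).
Unemployed = 6.17 million.
Labor force = 111.40 + 6.17 = 117.57 million.
Not in labor force = 13.59 + 42.05 + 6.42 + 2.49 + 18.16 = 82.71 million (those not working and not actively searching are outside the labor force — including those who want a job but have given up searching).
Civilian working-age population = 117.57 + 82.71 = 200.28 million.
Unemployment rate = 6.17 / 117.57 = 5.25%.
Labor force participation rate = 117.57 / 200.28 = 58.70%.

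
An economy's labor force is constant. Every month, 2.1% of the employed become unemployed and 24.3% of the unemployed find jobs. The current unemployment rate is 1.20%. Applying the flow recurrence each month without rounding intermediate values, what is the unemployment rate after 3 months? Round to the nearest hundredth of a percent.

Unemployment rate after three months ≈ 5.26%.

With a fixed labor force, u_{t+1} = u_t + s·(1−u_t) − f·u_t = u_t·(1−s−f) + s.
Here 1−s−f = 0.736 and s = 0.021.
u_1 = 0.012000 × 0.736 + 0.021 = 0.029832.
u_2 = 0.029832 × 0.736 + 0.021 = 0.042956.
u_3 = 0.042956 × 0.736 + 0.021 = 0.052616.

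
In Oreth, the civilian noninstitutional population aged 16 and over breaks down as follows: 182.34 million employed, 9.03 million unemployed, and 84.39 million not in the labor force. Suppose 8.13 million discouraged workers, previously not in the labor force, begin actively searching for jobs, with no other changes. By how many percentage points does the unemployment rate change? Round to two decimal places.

Initially, labor force = 182.34 + 9.03 = 191.37 million, so u = 9.03/191.37 = 4.72%.
After the change, unemployed and labor force both rise by 8.13 → E = 182.34, U = 17.16, labor force = 199.50 million.
New unemployment rate = 17.16 / 199.50 = 8.60%.
Change = 8.60% − 4.72% = +3.88 percentage points.

The unemployment rate changes by +3.88 percentage points.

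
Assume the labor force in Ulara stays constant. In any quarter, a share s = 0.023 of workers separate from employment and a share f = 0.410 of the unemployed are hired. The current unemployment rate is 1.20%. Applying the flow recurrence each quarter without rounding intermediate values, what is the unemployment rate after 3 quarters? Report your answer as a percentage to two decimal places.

Unemployment rate after three quarters ≈ 4.56%.

With a fixed labor force, u_{t+1} = u_t + s·(1−u_t) − f·u_t = u_t·(1−s−f) + s.
Here 1−s−f = 0.567 and s = 0.023.
u_1 = 0.012000 × 0.567 + 0.023 = 0.029804.
u_2 = 0.029804 × 0.567 + 0.023 = 0.039899.
u_3 = 0.039899 × 0.567 + 0.023 = 0.045623.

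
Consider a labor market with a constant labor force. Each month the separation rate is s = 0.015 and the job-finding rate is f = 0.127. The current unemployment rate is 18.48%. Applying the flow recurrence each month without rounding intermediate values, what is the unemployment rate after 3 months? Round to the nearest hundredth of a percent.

With a fixed labor force, u_{t+1} = u_t + s·(1−u_t) − f·u_t = u_t·(1−s−f) + s.
Here 1−s−f = 0.858 and s = 0.015.
u_1 = 0.184800 × 0.858 + 0.015 = 0.173558.
u_2 = 0.173558 × 0.858 + 0.015 = 0.163913.
u_3 = 0.163913 × 0.858 + 0.015 = 0.155637.

Unemployment rate after three months ≈ 15.56%.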